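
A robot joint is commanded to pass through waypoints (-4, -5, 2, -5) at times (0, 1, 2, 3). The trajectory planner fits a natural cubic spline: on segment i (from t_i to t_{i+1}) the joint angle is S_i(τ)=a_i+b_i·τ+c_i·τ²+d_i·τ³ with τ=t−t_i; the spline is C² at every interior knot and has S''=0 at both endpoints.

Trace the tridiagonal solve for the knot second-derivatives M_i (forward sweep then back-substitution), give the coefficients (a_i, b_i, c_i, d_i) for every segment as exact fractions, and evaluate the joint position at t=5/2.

Δ: Δ0=-1, Δ1=7, Δ2=-7
row 1: diag=4, rhs=48; c'=1/4, d'=12
row 2: denom=4−1·1/4=15/4; d'=(-84−1·12)/(15/4)=-128/5
back: M2=-128/5
back: M1=12−1/4·-128/5=92/5
M: M0=0, M1=92/5, M2=-128/5, M3=0
seg 0: a=-4, c=M0/2=0, d=(M1−M0)/(6·1)=46/15, b=Δ0−h0·(2M0+M1)/6=-61/15
seg 1: a=-5, c=M1/2=46/5, d=(M2−M1)/(6·1)=-22/3, b=Δ1−h1·(2M1+M2)/6=77/15
seg 2: a=2, c=M2/2=-64/5, d=(M3−M2)/(6·1)=64/15, b=Δ2−h2·(2M2+M3)/6=23/15
t_q=5/2 → seg 2, τ=1/2; S=2+23/15·τ+-64/5·τ²+64/15·τ³=1/10

  seg 0: a=-4 b=-61/15 c=0 d=46/15
  seg 1: a=-5 b=77/15 c=46/5 d=-22/3
  seg 2: a=2 b=23/15 c=-64/5 d=64/15
S(5/2) = 1/10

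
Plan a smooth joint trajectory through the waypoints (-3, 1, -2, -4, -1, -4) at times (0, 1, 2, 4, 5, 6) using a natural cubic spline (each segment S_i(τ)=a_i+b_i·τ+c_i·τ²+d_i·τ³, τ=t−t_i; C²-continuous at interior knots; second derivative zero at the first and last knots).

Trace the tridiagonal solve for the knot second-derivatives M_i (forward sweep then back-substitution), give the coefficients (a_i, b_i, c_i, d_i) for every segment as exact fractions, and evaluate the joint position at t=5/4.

  seg 0: a=-3 b=2716/465 c=0 d=-856/465
  seg 1: a=1 b=148/465 c=-856/155 d=205/93
  seg 2: a=-2 b=-1913/465 c=169/155 d=7/30
  seg 3: a=-4 b=1417/465 c=386/155 d=-236/93
  seg 4: a=-1 b=193/465 c=-794/155 d=794/465
S(5/4) = 7627/9920

Δ: Δ0=4, Δ1=-3, Δ2=-1, Δ3=3, Δ4=-3
row 1: diag=4, rhs=-42; c'=1/4, d'=-21/2
row 2: denom=6−1·1/4=23/4; d'=(12−1·-21/2)/(23/4)=90/23
row 3: denom=6−2·8/23=122/23; d'=(24−2·90/23)/(122/23)=186/61
row 4: denom=4−1·23/122=465/122; d'=(-36−1·186/61)/(465/122)=-1588/155
back: M4=-1588/155
back: M3=186/61−23/122·-1588/155=772/155
back: M2=90/23−8/23·772/155=338/155
back: M1=-21/2−1/4·338/155=-1712/155
M: M0=0, M1=-1712/155, M2=338/155, M3=772/155, M4=-1588/155, M5=0
seg 0: a=-3, c=M0/2=0, d=(M1−M0)/(6·1)=-856/465, b=Δ0−h0·(2M0+M1)/6=2716/465
seg 1: a=1, c=M1/2=-856/155, d=(M2−M1)/(6·1)=205/93, b=Δ1−h1·(2M1+M2)/6=148/465
seg 2: a=-2, c=M2/2=169/155, d=(M3−M2)/(6·2)=7/30, b=Δ2−h2·(2M2+M3)/6=-1913/465
seg 3: a=-4, c=M3/2=386/155, d=(M4−M3)/(6·1)=-236/93, b=Δ3−h3·(2M3+M4)/6=1417/465
seg 4: a=-1, c=M4/2=-794/155, d=(M5−M4)/(6·1)=794/465, b=Δ4−h4·(2M4+M5)/6=193/465
t_q=5/4 → seg 1, τ=1/4; S=1+148/465·τ+-856/155·τ²+205/93·τ³=7627/9920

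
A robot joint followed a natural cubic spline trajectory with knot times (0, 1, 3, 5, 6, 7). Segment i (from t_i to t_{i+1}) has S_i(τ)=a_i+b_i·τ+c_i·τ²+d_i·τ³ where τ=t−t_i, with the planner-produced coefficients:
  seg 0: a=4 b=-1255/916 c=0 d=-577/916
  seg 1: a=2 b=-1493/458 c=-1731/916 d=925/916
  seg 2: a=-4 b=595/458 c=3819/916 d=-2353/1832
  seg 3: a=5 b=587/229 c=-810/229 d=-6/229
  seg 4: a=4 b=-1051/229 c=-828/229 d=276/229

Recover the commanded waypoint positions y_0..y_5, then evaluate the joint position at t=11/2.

y_0=4 y_1=2 y_2=-4 y_3=5 y_4=4 y_5=-3
S(11/2) = 4941/916

y_0 = S_0(0) = a_0 = 4
y_1 = S_1(0) = a_1 = 2
y_2 = S_2(0) = a_2 = -4
y_3 = S_3(0) = a_3 = 5
y_4 = S_4(0) = a_4 = 4
y_5 = S_4(1) = -3
t_q=11/2 is in segment 3 (τ=1/2); S_3(τ)=4941/916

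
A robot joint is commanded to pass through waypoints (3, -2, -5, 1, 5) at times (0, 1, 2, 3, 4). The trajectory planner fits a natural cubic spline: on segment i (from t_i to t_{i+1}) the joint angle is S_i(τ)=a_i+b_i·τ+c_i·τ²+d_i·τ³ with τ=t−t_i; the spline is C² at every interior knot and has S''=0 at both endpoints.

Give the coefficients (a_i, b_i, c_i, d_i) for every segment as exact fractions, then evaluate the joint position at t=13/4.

  seg 0: a=3 b=-34/7 c=0 d=-1/7
  seg 1: a=-2 b=-37/7 c=-3/7 d=19/7
  seg 2: a=-5 b=2 c=54/7 d=-26/7
  seg 3: a=1 b=44/7 c=-24/7 d=8/7
S(13/4) = 19/8

Δ: Δ0=-5, Δ1=-3, Δ2=6, Δ3=4
row 1: diag=4, rhs=12; c'=1/4, d'=3
row 2: denom=4−1·1/4=15/4; d'=(54−1·3)/(15/4)=68/5
row 3: denom=4−1·4/15=56/15; d'=(-12−1·68/5)/(56/15)=-48/7
back: M3=-48/7
back: M2=68/5−4/15·-48/7=108/7
back: M1=3−1/4·108/7=-6/7
M: M0=0, M1=-6/7, M2=108/7, M3=-48/7, M4=0
seg 0: a=3, c=M0/2=0, d=(M1−M0)/(6·1)=-1/7, b=Δ0−h0·(2M0+M1)/6=-34/7
seg 1: a=-2, c=M1/2=-3/7, d=(M2−M1)/(6·1)=19/7, b=Δ1−h1·(2M1+M2)/6=-37/7
seg 2: a=-5, c=M2/2=54/7, d=(M3−M2)/(6·1)=-26/7, b=Δ2−h2·(2M2+M3)/6=2
seg 3: a=1, c=M3/2=-24/7, d=(M4−M3)/(6·1)=8/7, b=Δ3−h3·(2M3+M4)/6=44/7
t_q=13/4 → seg 3, τ=1/4; S=1+44/7·τ+-24/7·τ²+8/7·τ³=19/8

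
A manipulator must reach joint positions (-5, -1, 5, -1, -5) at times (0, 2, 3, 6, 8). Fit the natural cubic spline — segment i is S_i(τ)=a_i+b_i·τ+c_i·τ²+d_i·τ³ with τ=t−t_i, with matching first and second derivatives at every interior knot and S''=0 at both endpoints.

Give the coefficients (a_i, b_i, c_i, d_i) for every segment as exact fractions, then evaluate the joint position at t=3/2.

Δ: Δ0=2, Δ1=6, Δ2=-2, Δ3=-2
row 1: diag=6, rhs=24; c'=1/6, d'=4
row 2: denom=8−1·1/6=47/6; d'=(-48−1·4)/(47/6)=-312/47
row 3: denom=10−3·18/47=416/47; d'=(0−3·-312/47)/(416/47)=9/4
back: M3=9/4
back: M2=-312/47−18/47·9/4=-15/2
back: M1=4−1/6·-15/2=21/4
M: M0=0, M1=21/4, M2=-15/2, M3=9/4, M4=0
seg 0: a=-5, c=M0/2=0, d=(M1−M0)/(6·2)=7/16, b=Δ0−h0·(2M0+M1)/6=1/4
seg 1: a=-1, c=M1/2=21/8, d=(M2−M1)/(6·1)=-17/8, b=Δ1−h1·(2M1+M2)/6=11/2
seg 2: a=5, c=M2/2=-15/4, d=(M3−M2)/(6·3)=13/24, b=Δ2−h2·(2M2+M3)/6=35/8
seg 3: a=-1, c=M3/2=9/8, d=(M4−M3)/(6·2)=-3/16, b=Δ3−h3·(2M3+M4)/6=-7/2
t_q=3/2 → seg 0, τ=3/2; S=-5+1/4·τ+0·τ²+7/16·τ³=-403/128

  seg 0: a=-5 b=1/4 c=0 d=7/16
  seg 1: a=-1 b=11/2 c=21/8 d=-17/8
  seg 2: a=5 b=35/8 c=-15/4 d=13/24
  seg 3: a=-1 b=-7/2 c=9/8 d=-3/16
S(3/2) = -403/128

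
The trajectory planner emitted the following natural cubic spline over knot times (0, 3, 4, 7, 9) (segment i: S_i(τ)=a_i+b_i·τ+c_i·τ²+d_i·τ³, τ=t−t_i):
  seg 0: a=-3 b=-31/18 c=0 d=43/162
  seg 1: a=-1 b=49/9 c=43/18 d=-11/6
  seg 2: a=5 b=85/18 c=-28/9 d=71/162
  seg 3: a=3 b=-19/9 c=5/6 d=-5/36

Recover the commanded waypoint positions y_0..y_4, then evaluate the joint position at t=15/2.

y_0 = S_0(0) = a_0 = -3
y_1 = S_1(0) = a_1 = -1
y_2 = S_2(0) = a_2 = 5
y_3 = S_3(0) = a_3 = 3
y_4 = S_3(2) = 1
t_q=15/2 is in segment 3 (τ=1/2); S_3(τ)=205/96

y_0=-3 y_1=-1 y_2=5 y_3=3 y_4=1
S(15/2) = 205/96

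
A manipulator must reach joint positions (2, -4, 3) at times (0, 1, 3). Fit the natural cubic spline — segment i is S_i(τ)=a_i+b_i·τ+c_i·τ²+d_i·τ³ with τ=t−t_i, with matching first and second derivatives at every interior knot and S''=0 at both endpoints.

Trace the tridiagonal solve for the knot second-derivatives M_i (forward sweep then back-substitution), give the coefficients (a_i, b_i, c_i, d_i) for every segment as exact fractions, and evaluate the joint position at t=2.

Δ: Δ0=-6, Δ1=7/2
row 1: diag=6, rhs=57; c'=1/3, d'=19/2
back: M1=19/2
M: M0=0, M1=19/2, M2=0
seg 0: a=2, c=M0/2=0, d=(M1−M0)/(6·1)=19/12, b=Δ0−h0·(2M0+M1)/6=-91/12
seg 1: a=-4, c=M1/2=19/4, d=(M2−M1)/(6·2)=-19/24, b=Δ1−h1·(2M1+M2)/6=-17/6
t_q=2 → seg 1, τ=1; S=-4+-17/6·τ+19/4·τ²+-19/24·τ³=-23/8

  seg 0: a=2 b=-91/12 c=0 d=19/12
  seg 1: a=-4 b=-17/6 c=19/4 d=-19/24
S(2) = -23/8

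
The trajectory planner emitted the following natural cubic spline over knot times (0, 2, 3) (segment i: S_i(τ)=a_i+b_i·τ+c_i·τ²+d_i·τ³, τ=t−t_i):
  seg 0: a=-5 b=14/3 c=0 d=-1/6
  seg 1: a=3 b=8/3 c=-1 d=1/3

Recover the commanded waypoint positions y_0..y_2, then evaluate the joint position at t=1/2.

y_0=-5 y_1=3 y_2=5
S(1/2) = -43/16

y_0 = S_0(0) = a_0 = -5
y_1 = S_1(0) = a_1 = 3
y_2 = S_1(1) = 5
t_q=1/2 is in segment 0 (τ=1/2); S_0(τ)=-43/16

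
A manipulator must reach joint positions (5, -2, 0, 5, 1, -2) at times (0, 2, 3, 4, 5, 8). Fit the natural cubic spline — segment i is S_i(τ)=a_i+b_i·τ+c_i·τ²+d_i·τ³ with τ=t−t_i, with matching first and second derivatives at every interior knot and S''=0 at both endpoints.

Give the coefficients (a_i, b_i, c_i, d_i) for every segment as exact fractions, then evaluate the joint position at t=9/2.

Δ: Δ0=-7/2, Δ1=2, Δ2=5, Δ3=-4, Δ4=-1
row 1: diag=6, rhs=33; c'=1/6, d'=11/2
row 2: denom=4−1·1/6=23/6; d'=(18−1·11/2)/(23/6)=75/23
row 3: denom=4−1·6/23=86/23; d'=(-54−1·75/23)/(86/23)=-1317/86
row 4: denom=8−1·23/86=665/86; d'=(18−1·-1317/86)/(665/86)=573/133
back: M4=573/133
back: M3=-1317/86−23/86·573/133=-2190/133
back: M2=75/23−6/23·-2190/133=1005/133
back: M1=11/2−1/6·1005/133=564/133
M: M0=0, M1=564/133, M2=1005/133, M3=-2190/133, M4=573/133, M5=0
seg 0: a=5, c=M0/2=0, d=(M1−M0)/(6·2)=47/133, b=Δ0−h0·(2M0+M1)/6=-1307/266
seg 1: a=-2, c=M1/2=282/133, d=(M2−M1)/(6·1)=21/38, b=Δ1−h1·(2M1+M2)/6=-179/266
seg 2: a=0, c=M2/2=1005/266, d=(M3−M2)/(6·1)=-1065/266, b=Δ2−h2·(2M2+M3)/6=695/133
seg 3: a=5, c=M3/2=-1095/133, d=(M4−M3)/(6·1)=921/266, b=Δ3−h3·(2M3+M4)/6=205/266
seg 4: a=1, c=M4/2=573/266, d=(M5−M4)/(6·3)=-191/798, b=Δ4−h4·(2M4+M5)/6=-706/133
t_q=9/2 → seg 3, τ=1/2; S=5+205/266·τ+-1095/133·τ²+921/266·τ³=1143/304

  seg 0: a=5 b=-1307/266 c=0 d=47/133
  seg 1: a=-2 b=-179/266 c=282/133 d=21/38
  seg 2: a=0 b=695/133 c=1005/266 d=-1065/266
  seg 3: a=5 b=205/266 c=-1095/133 d=921/266
  seg 4: a=1 b=-706/133 c=573/266 d=-191/798
S(9/2) = 1143/304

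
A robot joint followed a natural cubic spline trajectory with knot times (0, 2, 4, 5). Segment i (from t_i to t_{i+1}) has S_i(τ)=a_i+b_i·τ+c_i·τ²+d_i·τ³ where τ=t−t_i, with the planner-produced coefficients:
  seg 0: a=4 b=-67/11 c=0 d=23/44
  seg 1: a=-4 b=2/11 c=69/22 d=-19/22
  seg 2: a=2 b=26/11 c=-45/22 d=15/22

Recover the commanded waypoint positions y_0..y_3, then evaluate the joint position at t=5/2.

y_0=4 y_1=-4 y_2=2 y_3=3
S(5/2) = -569/176

y_0 = S_0(0) = a_0 = 4
y_1 = S_1(0) = a_1 = -4
y_2 = S_2(0) = a_2 = 2
y_3 = S_2(1) = 3
t_q=5/2 is in segment 1 (τ=1/2); S_1(τ)=-569/176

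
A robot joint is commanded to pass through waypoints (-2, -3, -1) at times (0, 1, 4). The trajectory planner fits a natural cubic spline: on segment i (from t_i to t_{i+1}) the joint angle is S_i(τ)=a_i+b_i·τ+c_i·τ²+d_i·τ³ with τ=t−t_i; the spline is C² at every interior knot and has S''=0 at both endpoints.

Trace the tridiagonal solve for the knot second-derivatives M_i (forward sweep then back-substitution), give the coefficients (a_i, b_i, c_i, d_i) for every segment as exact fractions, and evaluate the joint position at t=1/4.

Δ: Δ0=-1, Δ1=2/3
row 1: diag=8, rhs=10; c'=3/8, d'=5/4
back: M1=5/4
M: M0=0, M1=5/4, M2=0
seg 0: a=-2, c=M0/2=0, d=(M1−M0)/(6·1)=5/24, b=Δ0−h0·(2M0+M1)/6=-29/24
seg 1: a=-3, c=M1/2=5/8, d=(M2−M1)/(6·3)=-5/72, b=Δ1−h1·(2M1+M2)/6=-7/12
t_q=1/4 → seg 0, τ=1/4; S=-2+-29/24·τ+0·τ²+5/24·τ³=-1177/512

  seg 0: a=-2 b=-29/24 c=0 d=5/24
  seg 1: a=-3 b=-7/12 c=5/8 d=-5/72
S(1/4) = -1177/512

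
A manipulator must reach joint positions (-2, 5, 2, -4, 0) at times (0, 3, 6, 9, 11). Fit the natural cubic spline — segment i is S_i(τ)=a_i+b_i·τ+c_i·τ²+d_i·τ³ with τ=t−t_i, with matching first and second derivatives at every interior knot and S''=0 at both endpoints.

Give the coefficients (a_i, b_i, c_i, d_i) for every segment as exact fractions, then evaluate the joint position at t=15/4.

Δ: Δ0=7/3, Δ1=-1, Δ2=-2, Δ3=2
row 1: diag=12, rhs=-20; c'=1/4, d'=-5/3
row 2: denom=12−3·1/4=45/4; d'=(-6−3·-5/3)/(45/4)=-4/45
row 3: denom=10−3·4/15=46/5; d'=(24−3·-4/45)/(46/5)=182/69
back: M3=182/69
back: M2=-4/45−4/15·182/69=-164/207
back: M1=-5/3−1/4·-164/207=-304/207
M: M0=0, M1=-304/207, M2=-164/207, M3=182/69, M4=0
seg 0: a=-2, c=M0/2=0, d=(M1−M0)/(6·3)=-152/1863, b=Δ0−h0·(2M0+M1)/6=635/207
seg 1: a=5, c=M1/2=-152/207, d=(M2−M1)/(6·3)=70/1863, b=Δ1−h1·(2M1+M2)/6=179/207
seg 2: a=2, c=M2/2=-82/207, d=(M3−M2)/(6·3)=355/1863, b=Δ2−h2·(2M2+M3)/6=-523/207
seg 3: a=-4, c=M3/2=91/69, d=(M4−M3)/(6·2)=-91/414, b=Δ3−h3·(2M3+M4)/6=50/207
t_q=15/4 → seg 1, τ=3/4; S=5+179/207·τ+-152/207·τ²+70/1863·τ³=3865/736

  seg 0: a=-2 b=635/207 c=0 d=-152/1863
  seg 1: a=5 b=179/207 c=-152/207 d=70/1863
  seg 2: a=2 b=-523/207 c=-82/207 d=355/1863
  seg 3: a=-4 b=50/207 c=91/69 d=-91/414
S(15/4) = 3865/736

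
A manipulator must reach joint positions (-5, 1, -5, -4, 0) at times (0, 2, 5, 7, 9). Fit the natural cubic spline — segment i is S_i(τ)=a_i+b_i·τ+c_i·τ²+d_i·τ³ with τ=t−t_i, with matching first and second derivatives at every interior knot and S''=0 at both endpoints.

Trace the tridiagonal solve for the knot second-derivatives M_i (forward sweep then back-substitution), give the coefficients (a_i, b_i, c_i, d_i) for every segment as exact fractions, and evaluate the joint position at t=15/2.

  seg 0: a=-5 b=1463/344 c=0 d=-431/1376
  seg 1: a=1 b=85/172 c=-1293/688 d=721/2064
  seg 2: a=-5 b=-929/688 c=435/344 d=-467/2752
  seg 3: a=-4 b=575/344 c=339/1376 d=-113/2752
S(15/2) = -68421/22016

Δ: Δ0=3, Δ1=-2, Δ2=1/2, Δ3=2
row 1: diag=10, rhs=-30; c'=3/10, d'=-3
row 2: denom=10−3·3/10=91/10; d'=(15−3·-3)/(91/10)=240/91
row 3: denom=8−2·20/91=688/91; d'=(9−2·240/91)/(688/91)=339/688
back: M3=339/688
back: M2=240/91−20/91·339/688=435/172
back: M1=-3−3/10·435/172=-1293/344
M: M0=0, M1=-1293/344, M2=435/172, M3=339/688, M4=0
seg 0: a=-5, c=M0/2=0, d=(M1−M0)/(6·2)=-431/1376, b=Δ0−h0·(2M0+M1)/6=1463/344
seg 1: a=1, c=M1/2=-1293/688, d=(M2−M1)/(6·3)=721/2064, b=Δ1−h1·(2M1+M2)/6=85/172
seg 2: a=-5, c=M2/2=435/344, d=(M3−M2)/(6·2)=-467/2752, b=Δ2−h2·(2M2+M3)/6=-929/688
seg 3: a=-4, c=M3/2=339/1376, d=(M4−M3)/(6·2)=-113/2752, b=Δ3−h3·(2M3+M4)/6=575/344
t_q=15/2 → seg 3, τ=1/2; S=-4+575/344·τ+339/1376·τ²+-113/2752·τ³=-68421/22016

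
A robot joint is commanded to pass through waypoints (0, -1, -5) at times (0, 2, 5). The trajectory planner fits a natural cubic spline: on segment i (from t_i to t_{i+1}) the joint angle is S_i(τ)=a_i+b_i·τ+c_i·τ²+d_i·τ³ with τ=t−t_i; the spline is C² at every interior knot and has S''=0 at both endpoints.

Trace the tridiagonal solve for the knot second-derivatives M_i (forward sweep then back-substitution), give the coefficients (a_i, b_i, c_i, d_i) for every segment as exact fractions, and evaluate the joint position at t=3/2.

  seg 0: a=0 b=-1/3 c=0 d=-1/24
  seg 1: a=-1 b=-5/6 c=-1/4 d=1/36
S(3/2) = -41/64

Δ: Δ0=-1/2, Δ1=-4/3
row 1: diag=10, rhs=-5; c'=3/10, d'=-1/2
back: M1=-1/2
M: M0=0, M1=-1/2, M2=0
seg 0: a=0, c=M0/2=0, d=(M1−M0)/(6·2)=-1/24, b=Δ0−h0·(2M0+M1)/6=-1/3
seg 1: a=-1, c=M1/2=-1/4, d=(M2−M1)/(6·3)=1/36, b=Δ1−h1·(2M1+M2)/6=-5/6
t_q=3/2 → seg 0, τ=3/2; S=0+-1/3·τ+0·τ²+-1/24·τ³=-41/64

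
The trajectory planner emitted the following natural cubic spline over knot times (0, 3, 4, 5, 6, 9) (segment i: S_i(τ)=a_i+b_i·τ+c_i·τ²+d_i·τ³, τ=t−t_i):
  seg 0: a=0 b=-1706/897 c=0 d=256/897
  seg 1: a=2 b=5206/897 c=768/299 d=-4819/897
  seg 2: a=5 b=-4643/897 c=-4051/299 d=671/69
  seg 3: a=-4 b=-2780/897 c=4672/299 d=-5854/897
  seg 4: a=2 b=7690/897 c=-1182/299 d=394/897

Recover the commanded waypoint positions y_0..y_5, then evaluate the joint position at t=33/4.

y_0=0 y_1=2 y_2=5 y_3=-4 y_4=2 y_5=4
S(33/4) = 60083/9568

y_0 = S_0(0) = a_0 = 0
y_1 = S_1(0) = a_1 = 2
y_2 = S_2(0) = a_2 = 5
y_3 = S_3(0) = a_3 = -4
y_4 = S_4(0) = a_4 = 2
y_5 = S_4(3) = 4
t_q=33/4 is in segment 4 (τ=9/4); S_4(τ)=60083/9568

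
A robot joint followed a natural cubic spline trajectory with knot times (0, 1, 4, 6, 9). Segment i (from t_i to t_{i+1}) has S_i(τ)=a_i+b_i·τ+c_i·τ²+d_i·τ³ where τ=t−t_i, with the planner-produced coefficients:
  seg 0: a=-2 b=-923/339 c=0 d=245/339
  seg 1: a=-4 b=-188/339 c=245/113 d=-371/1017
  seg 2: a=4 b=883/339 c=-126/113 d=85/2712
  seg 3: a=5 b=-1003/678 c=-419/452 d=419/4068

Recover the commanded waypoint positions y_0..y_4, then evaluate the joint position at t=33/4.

y_0=-2 y_1=-4 y_2=4 y_3=5 y_4=-5
S(33/4) = -53465/28928

y_0 = S_0(0) = a_0 = -2
y_1 = S_1(0) = a_1 = -4
y_2 = S_2(0) = a_2 = 4
y_3 = S_3(0) = a_3 = 5
y_4 = S_3(3) = -5
t_q=33/4 is in segment 3 (τ=9/4); S_3(τ)=-53465/28928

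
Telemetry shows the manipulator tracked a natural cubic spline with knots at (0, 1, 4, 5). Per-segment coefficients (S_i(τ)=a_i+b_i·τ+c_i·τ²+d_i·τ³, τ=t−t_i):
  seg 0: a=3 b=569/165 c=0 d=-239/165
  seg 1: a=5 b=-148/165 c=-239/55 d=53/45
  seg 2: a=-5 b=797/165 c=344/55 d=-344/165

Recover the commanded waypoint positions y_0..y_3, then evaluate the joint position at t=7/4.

y_0=3 y_1=5 y_2=-5 y_3=4
S(7/4) = 8377/3520

y_0 = S_0(0) = a_0 = 3
y_1 = S_1(0) = a_1 = 5
y_2 = S_2(0) = a_2 = -5
y_3 = S_2(1) = 4
t_q=7/4 is in segment 1 (τ=3/4); S_1(τ)=8377/3520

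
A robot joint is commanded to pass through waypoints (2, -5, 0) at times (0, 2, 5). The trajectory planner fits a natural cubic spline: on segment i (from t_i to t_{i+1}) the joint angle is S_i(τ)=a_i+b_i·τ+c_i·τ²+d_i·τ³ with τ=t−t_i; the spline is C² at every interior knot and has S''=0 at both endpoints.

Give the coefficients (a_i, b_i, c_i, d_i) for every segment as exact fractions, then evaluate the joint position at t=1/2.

  seg 0: a=2 b=-68/15 c=0 d=31/120
  seg 1: a=-5 b=-43/30 c=31/20 d=-31/180
S(1/2) = -15/64

Δ: Δ0=-7/2, Δ1=5/3
row 1: diag=10, rhs=31; c'=3/10, d'=31/10
back: M1=31/10
M: M0=0, M1=31/10, M2=0
seg 0: a=2, c=M0/2=0, d=(M1−M0)/(6·2)=31/120, b=Δ0−h0·(2M0+M1)/6=-68/15
seg 1: a=-5, c=M1/2=31/20, d=(M2−M1)/(6·3)=-31/180, b=Δ1−h1·(2M1+M2)/6=-43/30
t_q=1/2 → seg 0, τ=1/2; S=2+-68/15·τ+0·τ²+31/120·τ³=-15/64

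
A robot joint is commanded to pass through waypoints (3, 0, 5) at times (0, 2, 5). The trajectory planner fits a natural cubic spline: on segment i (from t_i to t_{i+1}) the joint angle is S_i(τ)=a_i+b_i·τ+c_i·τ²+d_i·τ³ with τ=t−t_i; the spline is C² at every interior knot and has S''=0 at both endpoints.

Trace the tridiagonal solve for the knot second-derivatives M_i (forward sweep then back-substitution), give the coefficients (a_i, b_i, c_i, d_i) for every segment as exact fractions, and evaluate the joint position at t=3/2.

Δ: Δ0=-3/2, Δ1=5/3
row 1: diag=10, rhs=19; c'=3/10, d'=19/10
back: M1=19/10
M: M0=0, M1=19/10, M2=0
seg 0: a=3, c=M0/2=0, d=(M1−M0)/(6·2)=19/120, b=Δ0−h0·(2M0+M1)/6=-32/15
seg 1: a=0, c=M1/2=19/20, d=(M2−M1)/(6·3)=-19/180, b=Δ1−h1·(2M1+M2)/6=-7/30
t_q=3/2 → seg 0, τ=3/2; S=3+-32/15·τ+0·τ²+19/120·τ³=107/320

  seg 0: a=3 b=-32/15 c=0 d=19/120
  seg 1: a=0 b=-7/30 c=19/20 d=-19/180
S(3/2) = 107/320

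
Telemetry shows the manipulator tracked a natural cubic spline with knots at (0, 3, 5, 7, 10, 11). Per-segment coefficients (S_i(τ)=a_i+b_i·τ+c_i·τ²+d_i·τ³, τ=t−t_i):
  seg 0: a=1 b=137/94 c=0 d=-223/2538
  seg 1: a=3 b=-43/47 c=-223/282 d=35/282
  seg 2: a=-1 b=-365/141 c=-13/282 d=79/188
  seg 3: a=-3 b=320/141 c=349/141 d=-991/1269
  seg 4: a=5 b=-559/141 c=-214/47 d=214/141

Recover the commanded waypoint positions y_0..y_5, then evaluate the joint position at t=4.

y_0=1 y_1=3 y_2=-1 y_3=-3 y_4=5 y_5=-2
S(4) = 200/141

y_0 = S_0(0) = a_0 = 1
y_1 = S_1(0) = a_1 = 3
y_2 = S_2(0) = a_2 = -1
y_3 = S_3(0) = a_3 = -3
y_4 = S_4(0) = a_4 = 5
y_5 = S_4(1) = -2
t_q=4 is in segment 1 (τ=1); S_1(τ)=200/141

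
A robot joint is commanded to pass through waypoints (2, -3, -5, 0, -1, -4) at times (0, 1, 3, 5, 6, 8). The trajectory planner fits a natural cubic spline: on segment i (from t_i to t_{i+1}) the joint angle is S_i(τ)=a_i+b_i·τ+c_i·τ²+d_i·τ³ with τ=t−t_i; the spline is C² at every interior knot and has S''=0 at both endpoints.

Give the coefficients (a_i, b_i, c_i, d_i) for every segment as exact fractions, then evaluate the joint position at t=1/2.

Δ: Δ0=-5, Δ1=-1, Δ2=5/2, Δ3=-1, Δ4=-3/2
row 1: diag=6, rhs=24; c'=1/3, d'=4
row 2: denom=8−2·1/3=22/3; d'=(21−2·4)/(22/3)=39/22
row 3: denom=6−2·3/11=60/11; d'=(-21−2·39/22)/(60/11)=-9/2
row 4: denom=6−1·11/60=349/60; d'=(-3−1·-9/2)/(349/60)=90/349
back: M4=90/349
back: M3=-9/2−11/60·90/349=-1587/349
back: M2=39/22−3/11·-1587/349=2103/698
back: M1=4−1/3·2103/698=2091/698
M: M0=0, M1=2091/698, M2=2103/698, M3=-1587/349, M4=90/349, M5=0
seg 0: a=2, c=M0/2=0, d=(M1−M0)/(6·1)=697/1396, b=Δ0−h0·(2M0+M1)/6=-7677/1396
seg 1: a=-3, c=M1/2=2091/1396, d=(M2−M1)/(6·2)=1/698, b=Δ1−h1·(2M1+M2)/6=-2793/698
seg 2: a=-5, c=M2/2=2103/1396, d=(M3−M2)/(6·2)=-1759/2792, b=Δ2−h2·(2M2+M3)/6=1401/698
seg 3: a=0, c=M3/2=-1587/698, d=(M4−M3)/(6·1)=559/698, b=Δ3−h3·(2M3+M4)/6=165/349
seg 4: a=-1, c=M4/2=45/349, d=(M5−M4)/(6·2)=-15/698, b=Δ4−h4·(2M4+M5)/6=-1167/698
t_q=1/2 → seg 0, τ=1/2; S=2+-7677/1396·τ+0·τ²+697/1396·τ³=-7675/11168

  seg 0: a=2 b=-7677/1396 c=0 d=697/1396
  seg 1: a=-3 b=-2793/698 c=2091/1396 d=1/698
  seg 2: a=-5 b=1401/698 c=2103/1396 d=-1759/2792
  seg 3: a=0 b=165/349 c=-1587/698 d=559/698
  seg 4: a=-1 b=-1167/698 c=45/349 d=-15/698
S(1/2) = -7675/11168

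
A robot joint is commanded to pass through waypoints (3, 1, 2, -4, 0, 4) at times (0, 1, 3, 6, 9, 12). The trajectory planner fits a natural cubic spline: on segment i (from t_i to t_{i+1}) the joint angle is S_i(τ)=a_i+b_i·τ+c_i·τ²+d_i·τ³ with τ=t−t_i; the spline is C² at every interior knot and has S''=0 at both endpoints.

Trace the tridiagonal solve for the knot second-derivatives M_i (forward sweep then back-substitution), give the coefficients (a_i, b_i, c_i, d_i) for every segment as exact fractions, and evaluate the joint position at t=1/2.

  seg 0: a=3 b=-1487/576 c=0 d=335/576
  seg 1: a=1 b=-241/288 c=335/192 d=-155/288
  seg 2: a=2 b=-91/288 c=-95/64 d=1595/5184
  seg 3: a=-4 b=-527/576 c=185/144 d=-925/5184
  seg 4: a=0 b=569/288 c=-185/576 d=185/5184
S(1/2) = 2737/1536

Δ: Δ0=-2, Δ1=1/2, Δ2=-2, Δ3=4/3, Δ4=4/3
row 1: diag=6, rhs=15; c'=1/3, d'=5/2
row 2: denom=10−2·1/3=28/3; d'=(-15−2·5/2)/(28/3)=-15/7
row 3: denom=12−3·9/28=309/28; d'=(20−3·-15/7)/(309/28)=740/309
row 4: denom=12−3·28/103=1152/103; d'=(0−3·740/309)/(1152/103)=-185/288
back: M4=-185/288
back: M3=740/309−28/103·-185/288=185/72
back: M2=-15/7−9/28·185/72=-95/32
back: M1=5/2−1/3·-95/32=335/96
M: M0=0, M1=335/96, M2=-95/32, M3=185/72, M4=-185/288, M5=0
seg 0: a=3, c=M0/2=0, d=(M1−M0)/(6·1)=335/576, b=Δ0−h0·(2M0+M1)/6=-1487/576
seg 1: a=1, c=M1/2=335/192, d=(M2−M1)/(6·2)=-155/288, b=Δ1−h1·(2M1+M2)/6=-241/288
seg 2: a=2, c=M2/2=-95/64, d=(M3−M2)/(6·3)=1595/5184, b=Δ2−h2·(2M2+M3)/6=-91/288
seg 3: a=-4, c=M3/2=185/144, d=(M4−M3)/(6·3)=-925/5184, b=Δ3−h3·(2M3+M4)/6=-527/576
seg 4: a=0, c=M4/2=-185/576, d=(M5−M4)/(6·3)=185/5184, b=Δ4−h4·(2M4+M5)/6=569/288
t_q=1/2 → seg 0, τ=1/2; S=3+-1487/576·τ+0·τ²+335/576·τ³=2737/1536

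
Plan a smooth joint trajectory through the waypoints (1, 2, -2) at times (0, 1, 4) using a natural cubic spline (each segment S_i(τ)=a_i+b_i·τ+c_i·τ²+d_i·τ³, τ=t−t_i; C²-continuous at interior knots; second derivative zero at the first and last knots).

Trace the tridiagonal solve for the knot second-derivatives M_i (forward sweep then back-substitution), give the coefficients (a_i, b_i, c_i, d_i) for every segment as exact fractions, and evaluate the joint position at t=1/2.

Δ: Δ0=1, Δ1=-4/3
row 1: diag=8, rhs=-14; c'=3/8, d'=-7/4
back: M1=-7/4
M: M0=0, M1=-7/4, M2=0
seg 0: a=1, c=M0/2=0, d=(M1−M0)/(6·1)=-7/24, b=Δ0−h0·(2M0+M1)/6=31/24
seg 1: a=2, c=M1/2=-7/8, d=(M2−M1)/(6·3)=7/72, b=Δ1−h1·(2M1+M2)/6=5/12
t_q=1/2 → seg 0, τ=1/2; S=1+31/24·τ+0·τ²+-7/24·τ³=103/64

  seg 0: a=1 b=31/24 c=0 d=-7/24
  seg 1: a=2 b=5/12 c=-7/8 d=7/72
S(1/2) = 103/64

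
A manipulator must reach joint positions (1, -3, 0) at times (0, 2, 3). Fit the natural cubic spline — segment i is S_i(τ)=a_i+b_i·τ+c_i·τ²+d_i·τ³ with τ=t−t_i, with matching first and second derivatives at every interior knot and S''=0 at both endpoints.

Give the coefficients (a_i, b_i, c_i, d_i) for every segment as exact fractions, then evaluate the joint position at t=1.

Δ: Δ0=-2, Δ1=3
row 1: diag=6, rhs=30; c'=1/6, d'=5
back: M1=5
M: M0=0, M1=5, M2=0
seg 0: a=1, c=M0/2=0, d=(M1−M0)/(6·2)=5/12, b=Δ0−h0·(2M0+M1)/6=-11/3
seg 1: a=-3, c=M1/2=5/2, d=(M2−M1)/(6·1)=-5/6, b=Δ1−h1·(2M1+M2)/6=4/3
t_q=1 → seg 0, τ=1; S=1+-11/3·τ+0·τ²+5/12·τ³=-9/4

  seg 0: a=1 b=-11/3 c=0 d=5/12
  seg 1: a=-3 b=4/3 c=5/2 d=-5/6
S(1) = -9/4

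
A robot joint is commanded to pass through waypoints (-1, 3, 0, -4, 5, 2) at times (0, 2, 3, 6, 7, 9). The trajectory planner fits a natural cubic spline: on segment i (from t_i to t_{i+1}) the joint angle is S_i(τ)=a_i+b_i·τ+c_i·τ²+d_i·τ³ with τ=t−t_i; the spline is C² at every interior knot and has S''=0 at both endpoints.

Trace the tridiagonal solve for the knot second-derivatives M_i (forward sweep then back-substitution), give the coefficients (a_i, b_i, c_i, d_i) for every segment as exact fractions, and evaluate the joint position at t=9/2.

Δ: Δ0=2, Δ1=-3, Δ2=-4/3, Δ3=9, Δ4=-3/2
row 1: diag=6, rhs=-30; c'=1/6, d'=-5
row 2: denom=8−1·1/6=47/6; d'=(10−1·-5)/(47/6)=90/47
row 3: denom=8−3·18/47=322/47; d'=(62−3·90/47)/(322/47)=1322/161
row 4: denom=6−1·47/322=1885/322; d'=(-63−1·1322/161)/(1885/322)=-4586/377
back: M4=-4586/377
back: M3=1322/161−47/322·-4586/377=3765/377
back: M2=90/47−18/47·3765/377=-720/377
back: M1=-5−1/6·-720/377=-1765/377
M: M0=0, M1=-1765/377, M2=-720/377, M3=3765/377, M4=-4586/377, M5=0
seg 0: a=-1, c=M0/2=0, d=(M1−M0)/(6·2)=-1765/4524, b=Δ0−h0·(2M0+M1)/6=4027/1131
seg 1: a=3, c=M1/2=-1765/754, d=(M2−M1)/(6·1)=1045/2262, b=Δ1−h1·(2M1+M2)/6=-1268/1131
seg 2: a=0, c=M2/2=-360/377, d=(M3−M2)/(6·3)=115/174, b=Δ2−h2·(2M2+M3)/6=-9991/2262
seg 3: a=-4, c=M3/2=3765/754, d=(M4−M3)/(6·1)=-8351/2262, b=Δ3−h3·(2M3+M4)/6=8707/1131
seg 4: a=5, c=M4/2=-2293/377, d=(M5−M4)/(6·2)=2293/2262, b=Δ4−h4·(2M4+M5)/6=14951/2262
t_q=9/2 → seg 2, τ=3/2; S=0+-9991/2262·τ+-360/377·τ²+115/174·τ³=-1361/208

  seg 0: a=-1 b=4027/1131 c=0 d=-1765/4524
  seg 1: a=3 b=-1268/1131 c=-1765/754 d=1045/2262
  seg 2: a=0 b=-9991/2262 c=-360/377 d=115/174
  seg 3: a=-4 b=8707/1131 c=3765/754 d=-8351/2262
  seg 4: a=5 b=14951/2262 c=-2293/377 d=2293/2262
S(9/2) = -1361/208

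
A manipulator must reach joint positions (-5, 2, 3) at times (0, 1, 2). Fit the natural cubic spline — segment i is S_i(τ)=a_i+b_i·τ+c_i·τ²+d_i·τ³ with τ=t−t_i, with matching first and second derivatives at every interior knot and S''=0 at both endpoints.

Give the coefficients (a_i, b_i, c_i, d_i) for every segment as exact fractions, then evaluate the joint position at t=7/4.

  seg 0: a=-5 b=17/2 c=0 d=-3/2
  seg 1: a=2 b=4 c=-9/2 d=3/2
S(7/4) = 397/128

Δ: Δ0=7, Δ1=1
row 1: diag=4, rhs=-36; c'=1/4, d'=-9
back: M1=-9
M: M0=0, M1=-9, M2=0
seg 0: a=-5, c=M0/2=0, d=(M1−M0)/(6·1)=-3/2, b=Δ0−h0·(2M0+M1)/6=17/2
seg 1: a=2, c=M1/2=-9/2, d=(M2−M1)/(6·1)=3/2, b=Δ1−h1·(2M1+M2)/6=4
t_q=7/4 → seg 1, τ=3/4; S=2+4·τ+-9/2·τ²+3/2·τ³=397/128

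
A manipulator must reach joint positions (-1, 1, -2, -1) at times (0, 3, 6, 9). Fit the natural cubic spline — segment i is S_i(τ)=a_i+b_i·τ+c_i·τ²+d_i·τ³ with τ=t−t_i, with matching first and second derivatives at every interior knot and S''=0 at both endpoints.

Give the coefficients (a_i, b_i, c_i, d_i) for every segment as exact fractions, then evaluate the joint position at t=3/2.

Δ: Δ0=2/3, Δ1=-1, Δ2=1/3
row 1: diag=12, rhs=-10; c'=1/4, d'=-5/6
row 2: denom=12−3·1/4=45/4; d'=(8−3·-5/6)/(45/4)=14/15
back: M2=14/15
back: M1=-5/6−1/4·14/15=-16/15
M: M0=0, M1=-16/15, M2=14/15, M3=0
seg 0: a=-1, c=M0/2=0, d=(M1−M0)/(6·3)=-8/135, b=Δ0−h0·(2M0+M1)/6=6/5
seg 1: a=1, c=M1/2=-8/15, d=(M2−M1)/(6·3)=1/9, b=Δ1−h1·(2M1+M2)/6=-2/5
seg 2: a=-2, c=M2/2=7/15, d=(M3−M2)/(6·3)=-7/135, b=Δ2−h2·(2M2+M3)/6=-3/5
t_q=3/2 → seg 0, τ=3/2; S=-1+6/5·τ+0·τ²+-8/135·τ³=3/5

  seg 0: a=-1 b=6/5 c=0 d=-8/135
  seg 1: a=1 b=-2/5 c=-8/15 d=1/9
  seg 2: a=-2 b=-3/5 c=7/15 d=-7/135
S(3/2) = 3/5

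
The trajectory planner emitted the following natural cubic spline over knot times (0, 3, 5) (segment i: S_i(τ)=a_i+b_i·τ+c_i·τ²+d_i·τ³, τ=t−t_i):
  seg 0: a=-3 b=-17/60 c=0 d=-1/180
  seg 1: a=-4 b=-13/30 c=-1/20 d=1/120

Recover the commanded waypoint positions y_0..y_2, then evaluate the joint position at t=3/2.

y_0=-3 y_1=-4 y_2=-5
S(3/2) = -551/160

y_0 = S_0(0) = a_0 = -3
y_1 = S_1(0) = a_1 = -4
y_2 = S_1(2) = -5
t_q=3/2 is in segment 0 (τ=3/2); S_0(τ)=-551/160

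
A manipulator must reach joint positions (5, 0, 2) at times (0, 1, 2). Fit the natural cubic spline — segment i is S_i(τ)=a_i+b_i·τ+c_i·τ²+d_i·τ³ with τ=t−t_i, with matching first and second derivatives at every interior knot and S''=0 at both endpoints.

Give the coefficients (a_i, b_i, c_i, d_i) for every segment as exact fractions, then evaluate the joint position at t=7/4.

  seg 0: a=5 b=-27/4 c=0 d=7/4
  seg 1: a=0 b=-3/2 c=21/4 d=-7/4
S(7/4) = 279/256

Δ: Δ0=-5, Δ1=2
row 1: diag=4, rhs=42; c'=1/4, d'=21/2
back: M1=21/2
M: M0=0, M1=21/2, M2=0
seg 0: a=5, c=M0/2=0, d=(M1−M0)/(6·1)=7/4, b=Δ0−h0·(2M0+M1)/6=-27/4
seg 1: a=0, c=M1/2=21/4, d=(M2−M1)/(6·1)=-7/4, b=Δ1−h1·(2M1+M2)/6=-3/2
t_q=7/4 → seg 1, τ=3/4; S=0+-3/2·τ+21/4·τ²+-7/4·τ³=279/256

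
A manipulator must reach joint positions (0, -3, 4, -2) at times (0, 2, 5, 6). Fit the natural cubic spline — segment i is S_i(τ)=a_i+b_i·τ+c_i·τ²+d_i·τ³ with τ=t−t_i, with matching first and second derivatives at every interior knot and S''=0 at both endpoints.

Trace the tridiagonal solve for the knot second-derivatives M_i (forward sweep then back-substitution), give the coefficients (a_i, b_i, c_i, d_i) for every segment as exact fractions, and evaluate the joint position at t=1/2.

  seg 0: a=0 b=-1307/426 c=0 d=167/426
  seg 1: a=-3 b=697/426 c=167/71 d=-301/426
  seg 2: a=4 b=-709/213 c=-569/142 d=569/426
S(1/2) = -1687/1136

Δ: Δ0=-3/2, Δ1=7/3, Δ2=-6
row 1: diag=10, rhs=23; c'=3/10, d'=23/10
row 2: denom=8−3·3/10=71/10; d'=(-50−3·23/10)/(71/10)=-569/71
back: M2=-569/71
back: M1=23/10−3/10·-569/71=334/71
M: M0=0, M1=334/71, M2=-569/71, M3=0
seg 0: a=0, c=M0/2=0, d=(M1−M0)/(6·2)=167/426, b=Δ0−h0·(2M0+M1)/6=-1307/426
seg 1: a=-3, c=M1/2=167/71, d=(M2−M1)/(6·3)=-301/426, b=Δ1−h1·(2M1+M2)/6=697/426
seg 2: a=4, c=M2/2=-569/142, d=(M3−M2)/(6·1)=569/426, b=Δ2−h2·(2M2+M3)/6=-709/213
t_q=1/2 → seg 0, τ=1/2; S=0+-1307/426·τ+0·τ²+167/426·τ³=-1687/1136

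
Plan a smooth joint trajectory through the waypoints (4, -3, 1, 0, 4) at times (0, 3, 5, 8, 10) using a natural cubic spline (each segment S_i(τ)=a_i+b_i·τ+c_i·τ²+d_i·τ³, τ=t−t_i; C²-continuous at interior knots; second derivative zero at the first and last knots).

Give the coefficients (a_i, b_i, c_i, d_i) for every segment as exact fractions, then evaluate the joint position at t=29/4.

  seg 0: a=4 b=-679/174 c=0 d=91/522
  seg 1: a=-3 b=70/87 c=91/58 d=-169/348
  seg 2: a=1 b=109/87 c=-39/29 d=71/261
  seg 3: a=0 b=46/87 c=32/29 d=-16/87
S(29/4) = 7/64

Δ: Δ0=-7/3, Δ1=2, Δ2=-1/3, Δ3=2
row 1: diag=10, rhs=26; c'=1/5, d'=13/5
row 2: denom=10−2·1/5=48/5; d'=(-14−2·13/5)/(48/5)=-2
row 3: denom=10−3·5/16=145/16; d'=(14−3·-2)/(145/16)=64/29
back: M3=64/29
back: M2=-2−5/16·64/29=-78/29
back: M1=13/5−1/5·-78/29=91/29
M: M0=0, M1=91/29, M2=-78/29, M3=64/29, M4=0
seg 0: a=4, c=M0/2=0, d=(M1−M0)/(6·3)=91/522, b=Δ0−h0·(2M0+M1)/6=-679/174
seg 1: a=-3, c=M1/2=91/58, d=(M2−M1)/(6·2)=-169/348, b=Δ1−h1·(2M1+M2)/6=70/87
seg 2: a=1, c=M2/2=-39/29, d=(M3−M2)/(6·3)=71/261, b=Δ2−h2·(2M2+M3)/6=109/87
seg 3: a=0, c=M3/2=32/29, d=(M4−M3)/(6·2)=-16/87, b=Δ3−h3·(2M3+M4)/6=46/87
t_q=29/4 → seg 2, τ=9/4; S=1+109/87·τ+-39/29·τ²+71/261·τ³=7/64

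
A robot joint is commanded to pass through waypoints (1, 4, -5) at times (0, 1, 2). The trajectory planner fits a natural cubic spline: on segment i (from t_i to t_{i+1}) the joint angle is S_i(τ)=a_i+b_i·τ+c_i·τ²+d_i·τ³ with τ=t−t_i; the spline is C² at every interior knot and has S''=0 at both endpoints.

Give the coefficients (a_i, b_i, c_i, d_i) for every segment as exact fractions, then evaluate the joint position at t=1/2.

Δ: Δ0=3, Δ1=-9
row 1: diag=4, rhs=-72; c'=1/4, d'=-18
back: M1=-18
M: M0=0, M1=-18, M2=0
seg 0: a=1, c=M0/2=0, d=(M1−M0)/(6·1)=-3, b=Δ0−h0·(2M0+M1)/6=6
seg 1: a=4, c=M1/2=-9, d=(M2−M1)/(6·1)=3, b=Δ1−h1·(2M1+M2)/6=-3
t_q=1/2 → seg 0, τ=1/2; S=1+6·τ+0·τ²+-3·τ³=29/8

  seg 0: a=1 b=6 c=0 d=-3
  seg 1: a=4 b=-3 c=-9 d=3
S(1/2) = 29/8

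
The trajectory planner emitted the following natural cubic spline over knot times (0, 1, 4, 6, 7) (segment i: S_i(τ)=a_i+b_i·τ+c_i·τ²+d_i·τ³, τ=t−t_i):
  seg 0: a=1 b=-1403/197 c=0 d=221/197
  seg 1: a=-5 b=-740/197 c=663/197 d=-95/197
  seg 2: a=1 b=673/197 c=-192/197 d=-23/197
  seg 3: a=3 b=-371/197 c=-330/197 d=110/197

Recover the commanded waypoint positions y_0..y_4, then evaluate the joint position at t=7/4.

y_0=1 y_1=-5 y_2=1 y_3=3 y_4=0
S(7/4) = -77257/12608

y_0 = S_0(0) = a_0 = 1
y_1 = S_1(0) = a_1 = -5
y_2 = S_2(0) = a_2 = 1
y_3 = S_3(0) = a_3 = 3
y_4 = S_3(1) = 0
t_q=7/4 is in segment 1 (τ=3/4); S_1(τ)=-77257/12608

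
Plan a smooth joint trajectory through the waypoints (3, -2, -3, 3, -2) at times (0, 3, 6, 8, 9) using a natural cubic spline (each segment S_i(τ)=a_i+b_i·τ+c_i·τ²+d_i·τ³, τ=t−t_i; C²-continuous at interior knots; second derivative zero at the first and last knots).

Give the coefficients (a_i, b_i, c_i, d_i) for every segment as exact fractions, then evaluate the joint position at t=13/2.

  seg 0: a=3 b=-155/103 c=0 d=-50/2781
  seg 1: a=-2 b=-205/103 c=-50/309 d=662/2781
  seg 2: a=-3 b=357/103 c=204/103 d=-114/103
  seg 3: a=3 b=-195/103 c=-480/103 d=160/103
S(13/2) = -375/412

Δ: Δ0=-5/3, Δ1=-1/3, Δ2=3, Δ3=-5
row 1: diag=12, rhs=8; c'=1/4, d'=2/3
row 2: denom=10−3·1/4=37/4; d'=(20−3·2/3)/(37/4)=72/37
row 3: denom=6−2·8/37=206/37; d'=(-48−2·72/37)/(206/37)=-960/103
back: M3=-960/103
back: M2=72/37−8/37·-960/103=408/103
back: M1=2/3−1/4·408/103=-100/309
M: M0=0, M1=-100/309, M2=408/103, M3=-960/103, M4=0
seg 0: a=3, c=M0/2=0, d=(M1−M0)/(6·3)=-50/2781, b=Δ0−h0·(2M0+M1)/6=-155/103
seg 1: a=-2, c=M1/2=-50/309, d=(M2−M1)/(6·3)=662/2781, b=Δ1−h1·(2M1+M2)/6=-205/103
seg 2: a=-3, c=M2/2=204/103, d=(M3−M2)/(6·2)=-114/103, b=Δ2−h2·(2M2+M3)/6=357/103
seg 3: a=3, c=M3/2=-480/103, d=(M4−M3)/(6·1)=160/103, b=Δ3−h3·(2M3+M4)/6=-195/103
t_q=13/2 → seg 2, τ=1/2; S=-3+357/103·τ+204/103·τ²+-114/103·τ³=-375/412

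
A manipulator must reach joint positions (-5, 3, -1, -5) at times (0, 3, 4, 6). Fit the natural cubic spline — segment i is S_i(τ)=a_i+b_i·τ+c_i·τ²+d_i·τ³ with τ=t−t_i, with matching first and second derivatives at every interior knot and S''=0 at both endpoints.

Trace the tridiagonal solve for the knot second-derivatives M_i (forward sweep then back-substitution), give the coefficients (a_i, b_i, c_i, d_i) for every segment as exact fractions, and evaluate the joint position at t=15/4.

  seg 0: a=-5 b=754/141 c=0 d=-14/47
  seg 1: a=3 b=-380/141 c=-126/47 d=194/141
  seg 2: a=-1 b=-554/141 c=68/47 d=-34/141
S(15/4) = 77/1504

Δ: Δ0=8/3, Δ1=-4, Δ2=-2
row 1: diag=8, rhs=-40; c'=1/8, d'=-5
row 2: denom=6−1·1/8=47/8; d'=(12−1·-5)/(47/8)=136/47
back: M2=136/47
back: M1=-5−1/8·136/47=-252/47
M: M0=0, M1=-252/47, M2=136/47, M3=0
seg 0: a=-5, c=M0/2=0, d=(M1−M0)/(6·3)=-14/47, b=Δ0−h0·(2M0+M1)/6=754/141
seg 1: a=3, c=M1/2=-126/47, d=(M2−M1)/(6·1)=194/141, b=Δ1−h1·(2M1+M2)/6=-380/141
seg 2: a=-1, c=M2/2=68/47, d=(M3−M2)/(6·2)=-34/141, b=Δ2−h2·(2M2+M3)/6=-554/141
t_q=15/4 → seg 1, τ=3/4; S=3+-380/141·τ+-126/47·τ²+194/141·τ³=77/1504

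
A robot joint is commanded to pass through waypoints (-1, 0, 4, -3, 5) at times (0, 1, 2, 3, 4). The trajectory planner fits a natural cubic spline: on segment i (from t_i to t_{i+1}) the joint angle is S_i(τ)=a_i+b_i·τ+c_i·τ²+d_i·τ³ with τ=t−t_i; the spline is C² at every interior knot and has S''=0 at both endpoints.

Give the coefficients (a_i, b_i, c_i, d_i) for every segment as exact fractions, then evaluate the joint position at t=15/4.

  seg 0: a=-1 b=-6/7 c=0 d=13/7
  seg 1: a=0 b=33/7 c=39/7 d=-44/7
  seg 2: a=4 b=-3 c=-93/7 d=65/7
  seg 3: a=-3 b=-12/7 c=102/7 d=-34/7
S(15/4) = 417/224

Δ: Δ0=1, Δ1=4, Δ2=-7, Δ3=8
row 1: diag=4, rhs=18; c'=1/4, d'=9/2
row 2: denom=4−1·1/4=15/4; d'=(-66−1·9/2)/(15/4)=-94/5
row 3: denom=4−1·4/15=56/15; d'=(90−1·-94/5)/(56/15)=204/7
back: M3=204/7
back: M2=-94/5−4/15·204/7=-186/7
back: M1=9/2−1/4·-186/7=78/7
M: M0=0, M1=78/7, M2=-186/7, M3=204/7, M4=0
seg 0: a=-1, c=M0/2=0, d=(M1−M0)/(6·1)=13/7, b=Δ0−h0·(2M0+M1)/6=-6/7
seg 1: a=0, c=M1/2=39/7, d=(M2−M1)/(6·1)=-44/7, b=Δ1−h1·(2M1+M2)/6=33/7
seg 2: a=4, c=M2/2=-93/7, d=(M3−M2)/(6·1)=65/7, b=Δ2−h2·(2M2+M3)/6=-3
seg 3: a=-3, c=M3/2=102/7, d=(M4−M3)/(6·1)=-34/7, b=Δ3−h3·(2M3+M4)/6=-12/7
t_q=15/4 → seg 3, τ=3/4; S=-3+-12/7·τ+102/7·τ²+-34/7·τ³=417/224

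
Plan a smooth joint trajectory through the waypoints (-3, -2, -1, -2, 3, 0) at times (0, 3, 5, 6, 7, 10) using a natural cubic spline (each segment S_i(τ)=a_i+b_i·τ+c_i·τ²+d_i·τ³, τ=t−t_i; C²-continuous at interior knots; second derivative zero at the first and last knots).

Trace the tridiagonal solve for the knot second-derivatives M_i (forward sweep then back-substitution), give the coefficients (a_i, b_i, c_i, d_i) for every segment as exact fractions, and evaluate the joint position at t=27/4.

  seg 0: a=-3 b=-35/414 c=0 d=173/3726
  seg 1: a=-2 b=242/207 c=173/414 d=-623/1656
  seg 2: a=-1 b=-77/46 c=-1523/828 d=2081/828
  seg 3: a=-2 b=1811/828 c=1180/207 d=-797/276
  seg 4: a=3 b=2039/414 c=-2453/828 d=2453/7452
S(27/4) = 28769/17664

Δ: Δ0=1/3, Δ1=1/2, Δ2=-1, Δ3=5, Δ4=-1
row 1: diag=10, rhs=1; c'=1/5, d'=1/10
row 2: denom=6−2·1/5=28/5; d'=(-9−2·1/10)/(28/5)=-23/14
row 3: denom=4−1·5/28=107/28; d'=(36−1·-23/14)/(107/28)=1054/107
row 4: denom=8−1·28/107=828/107; d'=(-36−1·1054/107)/(828/107)=-2453/414
back: M4=-2453/414
back: M3=1054/107−28/107·-2453/414=2360/207
back: M2=-23/14−5/28·2360/207=-1523/414
back: M1=1/10−1/5·-1523/414=173/207
M: M0=0, M1=173/207, M2=-1523/414, M3=2360/207, M4=-2453/414, M5=0
seg 0: a=-3, c=M0/2=0, d=(M1−M0)/(6·3)=173/3726, b=Δ0−h0·(2M0+M1)/6=-35/414
seg 1: a=-2, c=M1/2=173/414, d=(M2−M1)/(6·2)=-623/1656, b=Δ1−h1·(2M1+M2)/6=242/207
seg 2: a=-1, c=M2/2=-1523/828, d=(M3−M2)/(6·1)=2081/828, b=Δ2−h2·(2M2+M3)/6=-77/46
seg 3: a=-2, c=M3/2=1180/207, d=(M4−M3)/(6·1)=-797/276, b=Δ3−h3·(2M3+M4)/6=1811/828
seg 4: a=3, c=M4/2=-2453/828, d=(M5−M4)/(6·3)=2453/7452, b=Δ4−h4·(2M4+M5)/6=2039/414
t_q=27/4 → seg 3, τ=3/4; S=-2+1811/828·τ+1180/207·τ²+-797/276·τ³=28769/17664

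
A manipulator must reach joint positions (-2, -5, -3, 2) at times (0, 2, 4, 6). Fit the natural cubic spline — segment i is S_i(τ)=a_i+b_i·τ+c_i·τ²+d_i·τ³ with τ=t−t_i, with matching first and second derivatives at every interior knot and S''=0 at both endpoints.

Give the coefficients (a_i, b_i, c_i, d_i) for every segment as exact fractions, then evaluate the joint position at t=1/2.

  seg 0: a=-2 b=-31/15 c=0 d=17/120
  seg 1: a=-5 b=-11/30 c=17/20 d=-1/12
  seg 2: a=-3 b=61/30 c=7/20 d=-7/120
S(1/2) = -193/64

Δ: Δ0=-3/2, Δ1=1, Δ2=5/2
row 1: diag=8, rhs=15; c'=1/4, d'=15/8
row 2: denom=8−2·1/4=15/2; d'=(9−2·15/8)/(15/2)=7/10
back: M2=7/10
back: M1=15/8−1/4·7/10=17/10
M: M0=0, M1=17/10, M2=7/10, M3=0
seg 0: a=-2, c=M0/2=0, d=(M1−M0)/(6·2)=17/120, b=Δ0−h0·(2M0+M1)/6=-31/15
seg 1: a=-5, c=M1/2=17/20, d=(M2−M1)/(6·2)=-1/12, b=Δ1−h1·(2M1+M2)/6=-11/30
seg 2: a=-3, c=M2/2=7/20, d=(M3−M2)/(6·2)=-7/120, b=Δ2−h2·(2M2+M3)/6=61/30
t_q=1/2 → seg 0, τ=1/2; S=-2+-31/15·τ+0·τ²+17/120·τ³=-193/64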